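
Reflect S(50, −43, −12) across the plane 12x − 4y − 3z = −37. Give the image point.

With n = (12, −4, −3), the signed offset is (n·S − (-37))/|n|² = 845/169 = 5.
S' = S − 2t·n = (50, −43, −12) − 10·(12, −4, −3) = (−70, −3, 18).

(-70, -3, 18)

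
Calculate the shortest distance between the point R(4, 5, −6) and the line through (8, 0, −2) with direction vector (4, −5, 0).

Direction vector d = (4, −5, 0).
AP = (−4, 5, −4); AP·d = -41, |AP|² = 57, |d|² = 41.
distance² = |AP|² − (AP·d)²/|d|² = 57 − 1681/41 = 16, so the distance is 4.

4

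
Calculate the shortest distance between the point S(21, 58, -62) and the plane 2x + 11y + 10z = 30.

d = |2·21 + 11·58 + 10·(-62) − 30| / √(4 + 121 + 100) = |30| / 15 = 2.

2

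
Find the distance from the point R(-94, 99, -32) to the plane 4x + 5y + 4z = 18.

Normal vector n = (4, 5, 4), and n·(-94, 99, -32) - 18 = -27.
|n| = √(16 + 25 + 16) = √57, so the distance is |-27|/√57 = 9√57/19.

9√57/19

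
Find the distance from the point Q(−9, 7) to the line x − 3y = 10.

4√10

The normal to the line is n = (1, −3) with |n| = √10.
|n·Q − 10| = |-30 − 10| = 40, so the distance is 40/√10 = 4√10.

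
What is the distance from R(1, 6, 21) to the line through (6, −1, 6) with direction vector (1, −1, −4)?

Direction vector d = (1, −1, −4).
AP = (−5, 7, 15); AP·d = -72, |AP|² = 299, |d|² = 18.
distance² = |AP|² − (AP·d)²/|d|² = 299 − 5184/18 = 11, so the distance is √11.

√11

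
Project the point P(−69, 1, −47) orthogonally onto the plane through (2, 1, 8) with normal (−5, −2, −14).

(-44, 11, 23)

The perpendicular from P has direction n = (−5, −2, −14): r = (−69, 1, −47) + μ(−5, −2, −14).
Substitute into the plane: n·(P + μn) = -124 gives 1001 + 225μ = -124, so μ = -5.
Foot = (−69, 1, −47) + (-5)·(−5, −2, −14) = (−44, 11, 23).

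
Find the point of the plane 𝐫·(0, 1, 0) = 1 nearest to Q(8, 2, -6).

(8, 1, -6)

n = (0, 1, 0), |n|² = 1, and n·Q − 1 = 1.
t = 1/1 = 1, so the foot is Q − t·n = (8, 2, -6) − 1·(0, 1, 0) = (8, 1, -6).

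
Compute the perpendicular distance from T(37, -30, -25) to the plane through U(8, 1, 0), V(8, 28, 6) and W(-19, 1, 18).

1

UV = (0, 27, 6) and UW = (-27, 0, 18), so a normal is n = UV × UW = (486, -162, 729).
Then n·(37, -30, -25) - 3726 = 891.
|n| = √(236196 + 26244 + 531441) = 891, so the distance is |891|/891 = 1.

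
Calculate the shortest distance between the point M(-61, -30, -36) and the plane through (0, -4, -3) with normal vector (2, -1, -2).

The plane has equation n·(r − (0, -4, -3)) = 0, i.e. n·r = 10.
Then n·(-61, -30, -36) - 10 = -30.
|n| = √(4 + 1 + 4) = 3, so the distance is |-30|/3 = 10.

10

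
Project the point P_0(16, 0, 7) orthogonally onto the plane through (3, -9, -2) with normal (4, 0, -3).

The perpendicular from P_0 has direction n = (4, 0, -3): r = (16, 0, 7) + μ(4, 0, -3).
Substitute into the plane: n·(P_0 + μn) = 18 gives 43 + 25μ = 18, so μ = -1.
Foot = (16, 0, 7) + (-1)·(4, 0, -3) = (12, 0, 10).

(12, 0, 10)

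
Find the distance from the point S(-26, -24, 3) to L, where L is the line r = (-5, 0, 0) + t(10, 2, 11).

Direction vector d = (10, 2, 11).
AP = (-21, -24, 3), and AP × d = (-270, 261, 198).
|AP × d|² = 180225 and |d|² = 225, so the distance is √(180225/225) = √801 = 3√89.

3√89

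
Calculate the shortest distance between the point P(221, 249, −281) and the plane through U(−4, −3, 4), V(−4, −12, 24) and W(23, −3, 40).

UV = (0, −9, 20) and UW = (27, 0, 36), so a normal is n = UV × UW = (−324, 540, 243).
n = (−324, 540, 243); n·P − 648 = -6075; |n| = 675; distance = 6075/675 = 9.

9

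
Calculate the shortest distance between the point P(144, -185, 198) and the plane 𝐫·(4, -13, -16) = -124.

3

Normal vector n = (4, -13, -16), and n·(144, -185, 198) - (-124) = -63.
|n| = √(16 + 169 + 256) = 21, so the distance is |-63|/21 = 3.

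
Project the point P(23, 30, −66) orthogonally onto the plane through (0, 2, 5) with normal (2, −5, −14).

n = (2, −5, −14), |n|² = 225, and n·P − (-80) = 900.
t = 900/225 = 4, so the foot is P − t·n = (23, 30, −66) − 4·(2, −5, −14) = (15, 50, −10).

(15, 50, -10)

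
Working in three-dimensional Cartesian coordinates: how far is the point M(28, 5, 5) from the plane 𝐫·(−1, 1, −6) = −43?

5√38/19

Normal vector n = (−1, 1, −6), and n·(28, 5, 5) − (−43) = −10.
|n| = √(1 + 1 + 36) = √38, so the distance is |-10|/√38 = 5√38/19.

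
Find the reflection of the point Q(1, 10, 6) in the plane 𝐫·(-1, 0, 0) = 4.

With n = (-1, 0, 0), the signed offset is (n·Q − 4)/|n|² = -5/1 = -5.
Q' = Q − 2t·n = (1, 10, 6) − (-10)·(-1, 0, 0) = (-9, 10, 6).

(-9, 10, 6)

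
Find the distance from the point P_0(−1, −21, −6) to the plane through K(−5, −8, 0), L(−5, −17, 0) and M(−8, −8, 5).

√34/17

KL = (0, −9, 0) and KM = (−3, 0, 5), so a normal is n = KL × KM = (−45, 0, −27).
d = |(-45)·(-1) + (-27)·(-6) − 225| / √(2025 + 0 + 729) = |-18| / (9√34) = 2/√34.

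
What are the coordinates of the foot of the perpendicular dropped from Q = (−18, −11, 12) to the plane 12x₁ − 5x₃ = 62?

n = (12, 0, −5), |n|² = 169, and n·Q − 62 = -338.
t = -338/169 = -2, so the foot is Q − t·n = (−18, −11, 12) − (-2)·(12, 0, −5) = (6, −11, 2).

(6, -11, 2)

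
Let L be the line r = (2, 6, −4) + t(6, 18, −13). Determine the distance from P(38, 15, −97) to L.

Direction vector d = (6, 18, −13).
AP = (36, 9, −93); AP·d = 1587, |AP|² = 10026, |d|² = 529.
distance² = |AP|² − (AP·d)²/|d|² = 10026 − 2518569/529 = 5265, so the distance is 9√65.

9√65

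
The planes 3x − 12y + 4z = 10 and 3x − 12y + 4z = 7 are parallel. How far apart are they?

3/13

Both planes have normal n = (3, −12, 4), |n| = 13. Any point on the first plane is at distance |7 − 10|/|n| = 3/13 from the second.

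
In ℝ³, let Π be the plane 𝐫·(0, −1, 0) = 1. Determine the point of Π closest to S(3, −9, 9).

n = (0, −1, 0), |n|² = 1, and n·S − 1 = 8.
t = 8/1 = 8, so the foot is S − t·n = (3, −9, 9) − 8·(0, −1, 0) = (3, −1, 9).

(3, -1, 9)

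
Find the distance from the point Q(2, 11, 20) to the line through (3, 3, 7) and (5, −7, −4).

A direction vector is d = (2, −10, −11).
AP = (−1, 8, 13); AP·d = -225, |AP|² = 234, |d|² = 225.
distance² = |AP|² − (AP·d)²/|d|² = 234 − 50625/225 = 9, so the distance is 3.

3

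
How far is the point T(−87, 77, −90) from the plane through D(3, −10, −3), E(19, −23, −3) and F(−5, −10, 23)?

DE = (16, −13, 0) and DF = (−8, 0, 26), so a normal is n = DE × DF = (−338, −416, −104).
Then n·(−87, 77, −90) − 3458 = 3276.
|n| = √(114244 + 173056 + 10816) = 546, so the distance is |3276|/546 = 6.

6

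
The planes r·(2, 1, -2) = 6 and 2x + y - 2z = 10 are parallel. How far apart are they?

4/3

Both planes have normal n = (2, 1, -2), |n| = 3. Any point on the first plane is at distance |10 − 6|/|n| = 4/3 from the second.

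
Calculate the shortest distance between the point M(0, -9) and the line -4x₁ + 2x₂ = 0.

d = |(-4)·0 + 2·(-9) − 0| / √(16 + 4) = |-18|/(2√5) = 9/√5.

9/√5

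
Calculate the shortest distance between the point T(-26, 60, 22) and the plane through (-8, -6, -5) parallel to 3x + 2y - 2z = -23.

24/√17

Parallel planes share the normal n = (3, 2, -2); since (-8, -6, -5) lies on the plane, its equation is 3x + 2y - 2z = -26.
Then n·(-26, 60, 22) - (-26) = 24.
|n| = √(9 + 4 + 4) = √17, so the distance is |24|/√17 = 24/√17.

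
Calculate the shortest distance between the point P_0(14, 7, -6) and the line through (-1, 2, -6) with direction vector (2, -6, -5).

5√10

Direction vector d = (2, -6, -5).
AP = (15, 5, 0); AP·d = 0, |AP|² = 250, |d|² = 65.
distance² = |AP|² − (AP·d)²/|d|² = 250 − 0/65 = 250, so the distance is 5√10.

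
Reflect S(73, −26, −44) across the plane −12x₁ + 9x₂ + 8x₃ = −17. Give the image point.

(-47, 64, 36)

n = (−12, 9, 8), |n|² = 289, n·S − (-17) = -1445, so t = -1445/289 = -5.
Foot F = S − (-5)·n = (13, 19, −4); the reflection is 2F − S = (−47, 64, 36).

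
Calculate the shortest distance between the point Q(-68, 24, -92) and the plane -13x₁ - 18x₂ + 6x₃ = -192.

4

d = |(-13)·(-68) + (-18)·24 + 6·(-92) − (-192)| / √(169 + 324 + 36) = |92| / 23 = 4.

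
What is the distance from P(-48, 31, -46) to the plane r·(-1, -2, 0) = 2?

16√5/5

Normal vector n = (-1, -2, 0), and n·(-48, 31, -46) - 2 = -16.
|n| = √(1 + 4 + 0) = √5, so the distance is |-16|/√5 = 16√5/5.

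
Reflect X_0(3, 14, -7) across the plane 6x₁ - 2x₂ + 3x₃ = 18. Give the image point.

With n = (6, -2, 3), the signed offset is (n·X_0 − 18)/|n|² = -49/49 = -1.
X_0' = X_0 − 2t·n = (3, 14, -7) − (-2)·(6, -2, 3) = (15, 10, -1).

(15, 10, -1)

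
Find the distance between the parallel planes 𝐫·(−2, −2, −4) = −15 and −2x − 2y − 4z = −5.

5√6/6

Both planes have normal n = (−2, −2, −4), |n| = 2√6. Any point on the first plane is at distance |(-5) − (-15)|/|n| = 10/(2√6) = 5√6/6 from the second.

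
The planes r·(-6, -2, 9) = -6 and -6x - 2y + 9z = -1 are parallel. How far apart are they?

With common normal n = (-6, -2, 9) (|n| = 11), the distance is |(-6) − (-1)|/|n| = 5/11.

5/11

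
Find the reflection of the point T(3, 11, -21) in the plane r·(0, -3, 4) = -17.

(3, -13, 11)

n = (0, -3, 4), |n|² = 25, n·T − (-17) = -100, so t = -100/25 = -4.
Foot F = T − (-4)·n = (3, -1, -5); the reflection is 2F − T = (3, -13, 11).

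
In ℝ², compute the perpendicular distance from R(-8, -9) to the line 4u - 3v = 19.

d = |4·(-8) + (-3)·(-9) − 19| / √(16 + 9) = |-24|/5 = 24/5.

24/5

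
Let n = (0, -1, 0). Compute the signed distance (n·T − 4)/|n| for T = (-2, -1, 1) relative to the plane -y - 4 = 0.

-3

n·T − 4 = -3.
|n| = 1, so the signed distance is -3/1 = -3.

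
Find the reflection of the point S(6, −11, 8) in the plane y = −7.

(6, -3, 8)

n = (0, 1, 0), |n|² = 1, n·S − (-7) = -4, so t = -4/1 = -4.
Foot F = S − (-4)·n = (6, −7, 8); the reflection is 2F − S = (6, −3, 8).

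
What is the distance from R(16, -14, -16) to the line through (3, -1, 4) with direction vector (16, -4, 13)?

3√82

Direction vector d = (16, -4, 13).
AP = (13, -13, -20), and AP × d = (-249, -489, 156).
|AP × d|² = 325458 and |d|² = 441, so the distance is √(325458/441) = √738 = 3√82.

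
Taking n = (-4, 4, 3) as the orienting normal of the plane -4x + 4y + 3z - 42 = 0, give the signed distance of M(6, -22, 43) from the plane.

-25√41/41

n·M − 42 = -25.
|n| = √41, so the signed distance is -25√41/41.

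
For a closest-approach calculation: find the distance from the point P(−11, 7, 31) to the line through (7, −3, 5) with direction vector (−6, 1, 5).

6√3

Direction vector d = (−6, 1, 5).
AP = (−18, 10, 26); AP·d = 248, |AP|² = 1100, |d|² = 62.
distance² = |AP|² − (AP·d)²/|d|² = 1100 − 61504/62 = 108, so the distance is 6√3.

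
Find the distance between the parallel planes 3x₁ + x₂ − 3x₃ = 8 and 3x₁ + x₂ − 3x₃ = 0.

8/√19

Both planes have normal n = (3, 1, −3), |n| = √19. Any point on the first plane is at distance |0 − 8|/|n| = 8/√19 from the second.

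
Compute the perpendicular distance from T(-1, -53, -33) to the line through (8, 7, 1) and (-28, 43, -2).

3√409

A direction vector is d = (-36, 36, -3).
AP = (-9, -60, -34); AP·d = -1734, |AP|² = 4837, |d|² = 2601.
distance² = |AP|² − (AP·d)²/|d|² = 4837 − 3006756/2601 = 3681, so the distance is 3√409.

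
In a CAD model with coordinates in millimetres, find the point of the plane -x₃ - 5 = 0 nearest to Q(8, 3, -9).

(8, 3, -5)

n = (0, 0, -1), |n|² = 1, and n·Q − 5 = 4.
t = 4/1 = 4, so the foot is Q − t·n = (8, 3, -9) − 4·(0, 0, -1) = (8, 3, -5).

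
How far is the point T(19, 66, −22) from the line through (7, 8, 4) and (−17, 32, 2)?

A direction vector is d = (−24, 24, −2).
AP = (12, 58, −26), and AP × d = (508, 648, 1680).
|AP × d|² = 3500368 and |d|² = 1156, so the distance is √(3500368/1156) = √3028 = 2√757.

2√757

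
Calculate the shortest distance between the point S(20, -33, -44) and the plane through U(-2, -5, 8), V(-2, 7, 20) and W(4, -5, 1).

10/11

UV = (0, 12, 12) and UW = (6, 0, -7), so a normal is n = UV × UW = (-84, 72, -72).
Then n·(20, -33, -44) - (-768) = -120.
|n| = √(7056 + 5184 + 5184) = 132, so the distance is |-120|/132 = 10/11.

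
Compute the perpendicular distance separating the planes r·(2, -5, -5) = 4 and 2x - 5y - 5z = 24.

With common normal n = (2, -5, -5) (|n| = 3√6), the distance is |4 − 24|/|n| = 20/(3√6).

10√6/9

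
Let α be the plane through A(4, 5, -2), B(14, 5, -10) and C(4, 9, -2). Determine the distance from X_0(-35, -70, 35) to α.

29/√41

AB = (10, 0, -8) and AC = (0, 4, 0), so a normal is n = AB × AC = (32, 0, 40).
Then n·(-35, -70, 35) - 48 = 232.
|n| = √(1024 + 0 + 1600) = 8√41, so the distance is |232|/(8√41) = 29√41/41.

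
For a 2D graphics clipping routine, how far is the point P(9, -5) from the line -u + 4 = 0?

The normal to the line is n = (-1, 0) with |n| = 1.
|n·P − (-4)| = |-9 − (-4)| = 5, so the distance is 5/1 = 5.

5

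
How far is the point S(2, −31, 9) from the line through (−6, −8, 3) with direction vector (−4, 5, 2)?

4√14

Direction vector d = (−4, 5, 2).
AP = (8, −23, 6); AP·d = -135, |AP|² = 629, |d|² = 45.
distance² = |AP|² − (AP·d)²/|d|² = 629 − 18225/45 = 224, so the distance is 4√14.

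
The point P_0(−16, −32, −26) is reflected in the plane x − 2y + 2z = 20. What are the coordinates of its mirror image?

(-32/3, -128/3, -46/3)

n = (1, −2, 2), |n|² = 9, n·P_0 − 20 = -24, so t = -24/9 = -8/3.
Foot F = P_0 − (-8/3)·n = (−40/3, −112/3, −62/3); the reflection is 2F − P_0 = (−32/3, −128/3, −46/3).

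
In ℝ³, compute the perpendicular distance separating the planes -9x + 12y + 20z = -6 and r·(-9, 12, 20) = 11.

17/25

With common normal n = (-9, 12, 20) (|n| = 25), the distance is |(-6) − 11|/|n| = 17/25.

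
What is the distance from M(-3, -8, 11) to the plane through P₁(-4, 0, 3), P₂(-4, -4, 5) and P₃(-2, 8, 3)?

4/√21

P₁P₂ = (0, -4, 2) and P₁P₃ = (2, 8, 0), so a normal is n = P₁P₂ × P₁P₃ = (-16, 4, 8).
Then n·(-3, -8, 11) - 88 = 16.
|n| = √(256 + 16 + 64) = 4√21, so the distance is |16|/(4√21) = 4/√21.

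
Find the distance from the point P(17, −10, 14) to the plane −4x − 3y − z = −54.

√26/13

Normal vector n = (−4, −3, −1), and n·(17, −10, 14) − (−54) = 2.
|n| = √(16 + 9 + 1) = √26, so the distance is |2|/√26 = √26/13.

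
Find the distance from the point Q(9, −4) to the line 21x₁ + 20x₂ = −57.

d = |21·9 + 20·(-4) − (-57)| / √(441 + 400) = |166|/29 = 166/29.

166/29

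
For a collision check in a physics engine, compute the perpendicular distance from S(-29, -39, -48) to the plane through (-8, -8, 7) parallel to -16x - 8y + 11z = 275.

Parallel planes share the normal n = (-16, -8, 11); since (-8, -8, 7) lies on the plane, its equation is -16x - 8y + 11z = 269.
Then n·(-29, -39, -48) - 269 = -21.
|n| = √(256 + 64 + 121) = 21, so the distance is |-21|/21 = 1.

1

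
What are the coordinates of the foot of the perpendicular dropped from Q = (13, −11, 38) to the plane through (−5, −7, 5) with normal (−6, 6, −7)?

(-5, 7, 17)

n = (−6, 6, −7), |n|² = 121, and n·Q − (-47) = -363.
t = -363/121 = -3, so the foot is Q − t·n = (13, −11, 38) − (-3)·(−6, 6, −7) = (−5, 7, 17).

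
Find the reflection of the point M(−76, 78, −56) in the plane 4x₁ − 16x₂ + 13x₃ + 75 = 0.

With n = (4, −16, 13), the signed offset is (n·M − (-75))/|n|² = -2205/441 = -5.
M' = M − 2t·n = (−76, 78, −56) − (-10)·(4, −16, 13) = (−36, −82, 74).

(-36, -82, 74)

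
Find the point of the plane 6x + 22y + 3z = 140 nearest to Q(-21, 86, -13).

(-39, 20, -22)

The perpendicular from Q has direction n = (6, 22, 3): r = (-21, 86, -13) + μ(6, 22, 3).
Substitute into the plane: n·(Q + μn) = 140 gives 1727 + 529μ = 140, so μ = -3.
Foot = (-21, 86, -13) + (-3)·(6, 22, 3) = (-39, 20, -22).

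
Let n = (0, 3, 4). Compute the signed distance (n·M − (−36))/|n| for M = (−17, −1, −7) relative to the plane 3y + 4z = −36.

1

n·M − (-36) = 5.
|n| = 5, so the signed distance is 5/5 = 1.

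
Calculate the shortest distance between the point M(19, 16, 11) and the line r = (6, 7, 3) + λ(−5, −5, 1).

Direction vector d = (−5, −5, 1).
AP = (13, 9, 8); AP·d = -102, |AP|² = 314, |d|² = 51.
distance² = |AP|² − (AP·d)²/|d|² = 314 − 10404/51 = 110, so the distance is √110.

√110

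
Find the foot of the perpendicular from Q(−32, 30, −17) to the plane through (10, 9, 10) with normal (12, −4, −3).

The perpendicular from Q has direction n = (12, −4, −3): r = (−32, 30, −17) + λ(12, −4, −3).
Substitute into the plane: n·(Q + λn) = 54 gives -453 + 169λ = 54, so λ = 3.
Foot = (−32, 30, −17) + 3·(12, −4, −3) = (4, 18, −26).

(4, 18, -26)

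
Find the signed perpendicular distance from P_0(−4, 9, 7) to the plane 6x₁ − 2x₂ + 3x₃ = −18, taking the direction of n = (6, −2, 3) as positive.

-3/7

n·P_0 − (-18) = -3.
|n| = 7, so the signed distance is -3/7.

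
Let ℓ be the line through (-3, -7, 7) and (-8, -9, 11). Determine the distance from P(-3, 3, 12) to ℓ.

5√5

A direction vector is d = (-5, -2, 4).
AP = (0, 10, 5); AP·d = 0, |AP|² = 125, |d|² = 45.
distance² = |AP|² − (AP·d)²/|d|² = 125 − 0/45 = 125, so the distance is 5√5.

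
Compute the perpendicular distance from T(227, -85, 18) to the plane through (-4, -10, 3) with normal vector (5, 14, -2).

5

The plane has equation n·(r − (-4, -10, 3)) = 0, i.e. n·r = -166.
d = |5·227 + 14·(-85) + (-2)·18 − (-166)| / √(25 + 196 + 4) = |75| / 15 = 5.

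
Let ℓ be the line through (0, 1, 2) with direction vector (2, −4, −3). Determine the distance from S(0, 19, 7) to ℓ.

2√22

Direction vector d = (2, −4, −3).
AP = (0, 18, 5); AP·d = -87, |AP|² = 349, |d|² = 29.
distance² = |AP|² − (AP·d)²/|d|² = 349 − 7569/29 = 88, so the distance is 2√22.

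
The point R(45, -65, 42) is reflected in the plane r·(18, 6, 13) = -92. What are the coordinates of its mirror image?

(-27, -89, -10)

With n = (18, 6, 13), the signed offset is (n·R − (-92))/|n|² = 1058/529 = 2.
R' = R − 2t·n = (45, -65, 42) − 4·(18, 6, 13) = (-27, -89, -10).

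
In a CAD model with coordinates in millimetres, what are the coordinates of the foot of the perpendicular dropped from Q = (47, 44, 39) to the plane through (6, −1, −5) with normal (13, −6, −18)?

n = (13, −6, −18), |n|² = 529, and n·Q − 174 = -529.
t = -529/529 = -1, so the foot is Q − t·n = (47, 44, 39) − (-1)·(13, −6, −18) = (60, 38, 21).

(60, 38, 21)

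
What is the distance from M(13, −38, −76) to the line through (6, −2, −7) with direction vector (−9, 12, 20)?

Direction vector d = (−9, 12, 20).
AP = (7, −36, −69); AP·d = -1875, |AP|² = 6106, |d|² = 625.
distance² = |AP|² − (AP·d)²/|d|² = 6106 − 3515625/625 = 481, so the distance is √481.

√481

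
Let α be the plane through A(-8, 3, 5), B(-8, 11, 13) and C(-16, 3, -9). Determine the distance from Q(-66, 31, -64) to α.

2

AB = (0, 8, 8) and AC = (-8, 0, -14), so a normal is n = AB × AC = (-112, -64, 64).
Then n·(-66, 31, -64) - 1024 = 288.
|n| = √(12544 + 4096 + 4096) = 144, so the distance is |288|/144 = 2.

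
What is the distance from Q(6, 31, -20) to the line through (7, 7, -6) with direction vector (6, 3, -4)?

23

Direction vector d = (6, 3, -4).
AP = (-1, 24, -14); AP·d = 122, |AP|² = 773, |d|² = 61.
distance² = |AP|² − (AP·d)²/|d|² = 773 − 14884/61 = 529, so the distance is 23.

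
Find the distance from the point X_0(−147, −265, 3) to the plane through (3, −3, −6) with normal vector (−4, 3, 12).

The plane has equation n·(r − (3, −3, −6)) = 0, i.e. n·r = -93.
Then n·(−147, −265, 3) − (−93) = −78.
|n| = √(16 + 9 + 144) = 13, so the distance is |-78|/13 = 6.

6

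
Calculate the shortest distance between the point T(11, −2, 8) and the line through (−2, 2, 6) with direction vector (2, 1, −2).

Direction vector d = (2, 1, −2).
AP = (13, −4, 2), and AP × d = (6, 30, 21).
|AP × d|² = 1377 and |d|² = 9, so the distance is √(1377/9) = √153 = 3√17.

3√17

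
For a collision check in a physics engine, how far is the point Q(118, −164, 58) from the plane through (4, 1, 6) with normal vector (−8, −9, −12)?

The plane has equation n·(r − (4, 1, 6)) = 0, i.e. n·r = -113.
Then n·(118, −164, 58) − (−113) = −51.
|n| = √(64 + 81 + 144) = 17, so the distance is |-51|/17 = 3.

3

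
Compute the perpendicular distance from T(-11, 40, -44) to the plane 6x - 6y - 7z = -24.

26/11

Normal vector n = (6, -6, -7), and n·(-11, 40, -44) - (-24) = 26.
|n| = √(36 + 36 + 49) = 11, so the distance is |26|/11 = 26/11.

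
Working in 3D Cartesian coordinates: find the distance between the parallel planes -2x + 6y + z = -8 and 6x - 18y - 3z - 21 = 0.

Divide the second equation by -3 to match normals: -2x + 6y + z = -7.
With common normal n = (-2, 6, 1) (|n| = √41), the distance is |(-8) − (-7)|/|n| = 1/√41 = √41/41.

1/√41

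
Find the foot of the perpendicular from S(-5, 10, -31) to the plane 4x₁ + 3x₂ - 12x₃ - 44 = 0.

n = (4, 3, -12), |n|² = 169, and n·S − 44 = 338.
t = 338/169 = 2, so the foot is S − t·n = (-5, 10, -31) − 2·(4, 3, -12) = (-13, 4, -7).

(-13, 4, -7)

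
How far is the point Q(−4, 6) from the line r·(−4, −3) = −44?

42/5

d = |(-4)·(-4) + (-3)·6 − (-44)| / √(16 + 9) = |42|/5 = 42/5.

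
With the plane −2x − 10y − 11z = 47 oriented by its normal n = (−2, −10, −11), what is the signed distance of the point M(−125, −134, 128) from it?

n·M − 47 = 135.
|n| = 15, so the signed distance is 135/15 = 9.

9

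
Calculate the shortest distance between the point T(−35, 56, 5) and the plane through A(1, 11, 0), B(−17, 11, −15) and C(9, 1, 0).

30/√77

AB = (−18, 0, −15) and AC = (8, −10, 0), so a normal is n = AB × AC = (−150, −120, 180).
Then n·(−35, 56, 5) − (−1470) = 900.
|n| = √(22500 + 14400 + 32400) = 30√77, so the distance is |900|/(30√77) = 30√77/77.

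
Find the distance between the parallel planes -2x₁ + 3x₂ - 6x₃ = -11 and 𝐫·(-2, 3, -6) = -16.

5/7

With common normal n = (-2, 3, -6) (|n| = 7), the distance is |(-11) − (-16)|/|n| = 5/7.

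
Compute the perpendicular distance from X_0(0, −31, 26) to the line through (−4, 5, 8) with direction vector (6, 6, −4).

2√211

Direction vector d = (6, 6, −4).
AP = (4, −36, 18), and AP × d = (36, 124, 240).
|AP × d|² = 74272 and |d|² = 88, so the distance is √(74272/88) = √844 = 2√211.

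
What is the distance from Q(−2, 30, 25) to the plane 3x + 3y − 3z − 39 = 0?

10√3/3

Normal vector n = (3, 3, −3), and n·(−2, 30, 25) − 39 = −30.
|n| = √(9 + 9 + 9) = 3√3, so the distance is |-30|/(3√3) = 10√3/3.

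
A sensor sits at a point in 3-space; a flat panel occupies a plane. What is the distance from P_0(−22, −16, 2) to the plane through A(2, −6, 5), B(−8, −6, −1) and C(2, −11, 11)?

AB = (−10, 0, −6) and AC = (0, −5, 6), so a normal is n = AB × AC = (−30, 60, 50).
Then n·(−22, −16, 2) − (−170) = −30.
|n| = √(900 + 3600 + 2500) = 10√70, so the distance is |-30|/(10√70) = 3/√70.

3/√70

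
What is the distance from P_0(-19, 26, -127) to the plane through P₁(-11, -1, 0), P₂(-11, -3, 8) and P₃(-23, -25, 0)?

P₁P₂ = (0, -2, 8) and P₁P₃ = (-12, -24, 0), so a normal is n = P₁P₂ × P₁P₃ = (192, -96, -24).
d = |192·(-19) + (-96)·26 + (-24)·(-127) − (-2016)| / √(36864 + 9216 + 576) = |-1080| / 216 = 5.

5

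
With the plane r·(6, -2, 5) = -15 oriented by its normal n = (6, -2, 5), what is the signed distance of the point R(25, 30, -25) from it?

-20/√65

n·R − (-15) = -20.
|n| = √65, so the signed distance is -20/√65.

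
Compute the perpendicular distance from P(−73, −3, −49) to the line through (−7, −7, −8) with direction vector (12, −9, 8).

√1429

Direction vector d = (12, −9, 8).
AP = (−66, 4, −41); AP·d = -1156, |AP|² = 6053, |d|² = 289.
distance² = |AP|² − (AP·d)²/|d|² = 6053 − 1336336/289 = 1429, so the distance is √1429.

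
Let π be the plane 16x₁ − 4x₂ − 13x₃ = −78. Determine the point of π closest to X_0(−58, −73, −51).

n = (16, −4, −13), |n|² = 441, and n·X_0 − (-78) = 105.
t = 105/441 = 5/21, so the foot is X_0 − t·n = (−58, −73, −51) − (5/21)·(16, −4, −13) = (−1298/21, −1513/21, −1006/21).

(-1298/21, -1513/21, -1006/21)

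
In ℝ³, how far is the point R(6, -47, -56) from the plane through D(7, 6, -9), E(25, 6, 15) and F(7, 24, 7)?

13/17

DE = (18, 0, 24) and DF = (0, 18, 16), so a normal is n = DE × DF = (-432, -288, 324).
Then n·(6, -47, -56) - (-7668) = 468.
|n| = √(186624 + 82944 + 104976) = 612, so the distance is |468|/612 = 13/17.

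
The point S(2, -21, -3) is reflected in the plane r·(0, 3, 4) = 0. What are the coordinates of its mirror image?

With n = (0, 3, 4), the signed offset is (n·S − 0)/|n|² = -75/25 = -3.
S' = S − 2t·n = (2, -21, -3) − (-6)·(0, 3, 4) = (2, -3, 21).

(2, -3, 21)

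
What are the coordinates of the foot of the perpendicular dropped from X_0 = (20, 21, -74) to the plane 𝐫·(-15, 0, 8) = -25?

(-25, 21, -50)

n = (-15, 0, 8), |n|² = 289, and n·X_0 − (-25) = -867.
t = -867/289 = -3, so the foot is X_0 − t·n = (20, 21, -74) − (-3)·(-15, 0, 8) = (-25, 21, -50).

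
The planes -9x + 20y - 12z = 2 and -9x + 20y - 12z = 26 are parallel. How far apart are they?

With common normal n = (-9, 20, -12) (|n| = 25), the distance is |2 − 26|/|n| = 24/25.

24/25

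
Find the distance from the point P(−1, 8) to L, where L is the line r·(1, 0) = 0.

1

d = |1·(-1) + 0·8 − 0| / √(1 + 0) = |-1|/1 = 1.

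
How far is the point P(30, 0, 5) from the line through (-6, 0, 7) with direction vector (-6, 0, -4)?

6√13

Direction vector d = (-6, 0, -4).
AP = (36, 0, -2), and AP × d = (0, 156, 0).
|AP × d|² = 24336 and |d|² = 52, so the distance is √(24336/52) = √468 = 6√13.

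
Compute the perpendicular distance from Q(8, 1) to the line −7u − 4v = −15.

9√65/13

The normal to the line is n = (−7, −4) with |n| = √65.
|n·Q − (-15)| = |-60 − (-15)| = 45, so the distance is 45/√65 = 9√65/13.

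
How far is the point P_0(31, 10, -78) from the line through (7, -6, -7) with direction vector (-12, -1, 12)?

Direction vector d = (-12, -1, 12).
AP = (24, 16, -71); AP·d = -1156, |AP|² = 5873, |d|² = 289.
distance² = |AP|² − (AP·d)²/|d|² = 5873 − 1336336/289 = 1249, so the distance is √1249.

√1249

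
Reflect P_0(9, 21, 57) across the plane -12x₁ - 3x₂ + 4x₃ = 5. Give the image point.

(213/13, 297/13, 709/13)

n = (-12, -3, 4), |n|² = 169, n·P_0 − 5 = 52, so t = 52/169 = 4/13.
Foot F = P_0 − (4/13)·n = (165/13, 285/13, 725/13); the reflection is 2F − P_0 = (213/13, 297/13, 709/13).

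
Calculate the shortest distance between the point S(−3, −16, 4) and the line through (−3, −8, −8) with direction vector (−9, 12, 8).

4√13

Direction vector d = (−9, 12, 8).
AP = (0, −8, 12), and AP × d = (−208, −108, −72).
|AP × d|² = 60112 and |d|² = 289, so the distance is √(60112/289) = √208 = 4√13.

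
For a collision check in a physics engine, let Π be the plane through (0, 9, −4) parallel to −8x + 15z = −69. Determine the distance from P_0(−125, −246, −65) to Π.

Parallel planes share the normal n = (−8, 0, 15); since (0, 9, −4) lies on the plane, its equation is −8x + 15z = -60.
d = |(-8)·(-125) + 15·(-65) − (-60)| / √(64 + 0 + 225) = |85| / 17 = 5.

5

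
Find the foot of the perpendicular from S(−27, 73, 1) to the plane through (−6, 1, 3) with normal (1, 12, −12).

(-30, 37, 37)

The perpendicular from S has direction n = (1, 12, −12): r = (−27, 73, 1) + t(1, 12, −12).
Substitute into the plane: n·(S + tn) = -30 gives 837 + 289t = -30, so t = -3.
Foot = (−27, 73, 1) + (-3)·(1, 12, −12) = (−30, 37, 37).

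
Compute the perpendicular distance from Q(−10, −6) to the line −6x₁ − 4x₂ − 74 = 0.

The normal to the line is n = (−6, −4) with |n| = 2√13.
|n·Q − 74| = |84 − 74| = 10, so the distance is 10/(2√13) = 5/√13.

5/√13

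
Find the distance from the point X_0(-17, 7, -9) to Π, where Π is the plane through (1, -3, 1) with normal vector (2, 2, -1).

2

The plane has equation n·(r − (1, -3, 1)) = 0, i.e. n·r = -5.
d = |2·(-17) + 2·7 + (-1)·(-9) − (-5)| / √(4 + 4 + 1) = |-6| / 3 = 2.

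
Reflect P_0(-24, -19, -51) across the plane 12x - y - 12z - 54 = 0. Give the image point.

n = (12, -1, -12), |n|² = 289, n·P_0 − 54 = 289, so t = 289/289 = 1.
Foot F = P_0 − 1·n = (-36, -18, -39); the reflection is 2F − P_0 = (-48, -17, -27).

(-48, -17, -27)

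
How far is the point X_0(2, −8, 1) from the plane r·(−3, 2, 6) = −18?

2/7

Normal vector n = (−3, 2, 6), and n·(2, −8, 1) − (−18) = 2.
|n| = √(9 + 4 + 36) = 7, so the distance is |2|/7 = 2/7.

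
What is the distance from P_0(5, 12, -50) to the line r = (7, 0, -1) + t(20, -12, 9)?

2√481

Direction vector d = (20, -12, 9).
AP = (-2, 12, -49); AP·d = -625, |AP|² = 2549, |d|² = 625.
distance² = |AP|² − (AP·d)²/|d|² = 2549 − 390625/625 = 1924, so the distance is 2√481.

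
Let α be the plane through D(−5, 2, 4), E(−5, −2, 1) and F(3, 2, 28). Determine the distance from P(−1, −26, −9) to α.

16/13

DE = (0, −4, −3) and DF = (8, 0, 24), so a normal is n = DE × DF = (−96, −24, 32).
Then n·(−1, −26, −9) − 560 = −128.
|n| = √(9216 + 576 + 1024) = 104, so the distance is |-128|/104 = 16/13.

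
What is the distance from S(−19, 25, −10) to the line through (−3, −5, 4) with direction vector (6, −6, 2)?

2√34

Direction vector d = (6, −6, 2).
AP = (−16, 30, −14); AP·d = -304, |AP|² = 1352, |d|² = 76.
distance² = |AP|² − (AP·d)²/|d|² = 1352 − 92416/76 = 136, so the distance is 2√34.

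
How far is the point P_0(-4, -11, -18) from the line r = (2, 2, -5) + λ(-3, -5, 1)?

3√26

Direction vector d = (-3, -5, 1).
AP = (-6, -13, -13), and AP × d = (-78, 45, -9).
|AP × d|² = 8190 and |d|² = 35, so the distance is √(8190/35) = √234 = 3√26.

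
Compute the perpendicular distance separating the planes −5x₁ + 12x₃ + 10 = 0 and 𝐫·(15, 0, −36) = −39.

Divide the second equation by -3 to match normals: −5x₁ + 12x₃ = 13.
Both planes have normal n = (−5, 0, 12), |n| = 13. Any point on the first plane is at distance |13 − (-10)|/|n| = 23/13 from the second.

23/13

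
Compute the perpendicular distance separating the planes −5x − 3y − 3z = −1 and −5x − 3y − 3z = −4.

With common normal n = (−5, −3, −3) (|n| = √43), the distance is |(-1) − (-4)|/|n| = 3/√43.

3/√43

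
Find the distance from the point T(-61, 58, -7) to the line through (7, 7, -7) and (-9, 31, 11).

A direction vector is d = (-16, 24, 18).
AP = (-68, 51, 0), and AP × d = (918, 1224, -816).
|AP × d|² = 3006756 and |d|² = 1156, so the distance is √(3006756/1156) = √2601 = 51.

51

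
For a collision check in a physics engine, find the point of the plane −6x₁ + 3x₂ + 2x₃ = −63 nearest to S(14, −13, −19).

(2, -7, -15)

The perpendicular from S has direction n = (−6, 3, 2): r = (14, −13, −19) + t(−6, 3, 2).
Substitute into the plane: n·(S + tn) = -63 gives -161 + 49t = -63, so t = 2.
Foot = (14, −13, −19) + 2·(−6, 3, 2) = (2, −7, −15).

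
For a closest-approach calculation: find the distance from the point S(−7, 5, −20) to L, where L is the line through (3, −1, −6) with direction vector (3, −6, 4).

Direction vector d = (3, −6, 4).
AP = (−10, 6, −14); AP·d = -122, |AP|² = 332, |d|² = 61.
distance² = |AP|² − (AP·d)²/|d|² = 332 − 14884/61 = 88, so the distance is 2√22.

2√22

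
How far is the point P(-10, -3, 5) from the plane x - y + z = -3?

d = |1·(-10) + (-1)·(-3) + 1·5 − (-3)| / √(1 + 1 + 1) = |1| / √3 = √3/3.

1/√3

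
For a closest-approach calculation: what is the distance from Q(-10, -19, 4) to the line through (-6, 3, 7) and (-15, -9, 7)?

A direction vector is d = (-9, -12, 0).
AP = (-4, -22, -3), and AP × d = (-36, 27, -150).
|AP × d|² = 24525 and |d|² = 225, so the distance is √(24525/225) = √109.

√109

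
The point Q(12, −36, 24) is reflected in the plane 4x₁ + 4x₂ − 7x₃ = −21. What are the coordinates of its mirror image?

(36, -12, -18)

n = (4, 4, −7), |n|² = 81, n·Q − (-21) = -243, so t = -243/81 = -3.
Foot F = Q − (-3)·n = (24, −24, 3); the reflection is 2F − Q = (36, −12, −18).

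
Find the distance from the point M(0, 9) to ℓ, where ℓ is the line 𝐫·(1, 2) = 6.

The normal to the line is n = (1, 2) with |n| = √5.
|n·M − 6| = |18 − 6| = 12, so the distance is 12/√5.

12/√5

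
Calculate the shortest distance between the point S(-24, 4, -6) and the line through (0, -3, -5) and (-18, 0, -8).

3√2

A direction vector is d = (-18, 3, -3).
AP = (-24, 7, -1); AP·d = 456, |AP|² = 626, |d|² = 342.
distance² = |AP|² − (AP·d)²/|d|² = 626 − 207936/342 = 18, so the distance is 3√2.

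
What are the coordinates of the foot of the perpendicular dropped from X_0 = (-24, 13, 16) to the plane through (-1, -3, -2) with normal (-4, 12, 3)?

(-16, -11, 10)

The perpendicular from X_0 has direction n = (-4, 12, 3): r = (-24, 13, 16) + μ(-4, 12, 3).
Substitute into the plane: n·(X_0 + μn) = -38 gives 300 + 169μ = -38, so μ = -2.
Foot = (-24, 13, 16) + (-2)·(-4, 12, 3) = (-16, -11, 10).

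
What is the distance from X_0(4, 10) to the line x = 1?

3

The normal to the line is n = (1, 0) with |n| = 1.
|n·X_0 − 1| = |4 − 1| = 3, so the distance is 3/1 = 3.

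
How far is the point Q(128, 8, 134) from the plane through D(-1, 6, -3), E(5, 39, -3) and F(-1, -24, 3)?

3

DE = (6, 33, 0) and DF = (0, -30, 6), so a normal is n = DE × DF = (198, -36, -180).
n = (198, -36, -180); n·P − 126 = 810; |n| = 270; distance = 810/270 = 3.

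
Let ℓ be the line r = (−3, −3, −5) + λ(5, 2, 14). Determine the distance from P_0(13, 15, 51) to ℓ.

2√29

Direction vector d = (5, 2, 14).
AP = (16, 18, 56), and AP × d = (140, 56, −58).
|AP × d|² = 26100 and |d|² = 225, so the distance is √(26100/225) = √116 = 2√29.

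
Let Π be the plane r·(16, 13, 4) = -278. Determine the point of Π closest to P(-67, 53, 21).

(-1391/21, 1126/21, 445/21)

n = (16, 13, 4), |n|² = 441, and n·P − (-278) = -21.
t = -21/441 = -1/21, so the foot is P − t·n = (-67, 53, 21) − (-1/21)·(16, 13, 4) = (-1391/21, 1126/21, 445/21).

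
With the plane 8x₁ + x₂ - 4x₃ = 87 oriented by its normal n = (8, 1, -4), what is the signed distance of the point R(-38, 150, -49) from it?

-5

n·R − 87 = -45.
|n| = 9, so the signed distance is -45/9 = -5.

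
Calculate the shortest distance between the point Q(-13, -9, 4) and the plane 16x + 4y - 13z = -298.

2/21

Normal vector n = (16, 4, -13), and n·(-13, -9, 4) - (-298) = 2.
|n| = √(256 + 16 + 169) = 21, so the distance is |2|/21 = 2/21.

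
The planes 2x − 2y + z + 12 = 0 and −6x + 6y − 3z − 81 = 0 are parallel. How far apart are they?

5

Divide the second equation by -3 to match normals: 2x − 2y + z = -27.
With common normal n = (2, −2, 1) (|n| = 3), the distance is |(-12) − (-27)|/|n| = 15/3 = 5.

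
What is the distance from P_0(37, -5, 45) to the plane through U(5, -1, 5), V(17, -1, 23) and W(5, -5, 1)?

8/√17

UV = (12, 0, 18) and UW = (0, -4, -4), so a normal is n = UV × UW = (72, 48, -48).
Then n·(37, -5, 45) - 72 = 192.
|n| = √(5184 + 2304 + 2304) = 24√17, so the distance is |192|/(24√17) = 8/√17.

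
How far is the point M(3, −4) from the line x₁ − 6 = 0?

3

The normal to the line is n = (1, 0) with |n| = 1.
|n·M − 6| = |3 − 6| = 3, so the distance is 3/1 = 3.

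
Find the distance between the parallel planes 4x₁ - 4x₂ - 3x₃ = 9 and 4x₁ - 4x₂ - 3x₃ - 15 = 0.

6/√41

Both planes have normal n = (4, -4, -3), |n| = √41. Any point on the first plane is at distance |15 − 9|/|n| = 6/√41 from the second.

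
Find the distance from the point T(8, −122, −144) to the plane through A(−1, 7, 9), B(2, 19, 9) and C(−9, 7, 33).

9

AB = (3, 12, 0) and AC = (−8, 0, 24), so a normal is n = AB × AC = (288, −72, 96).
d = |288·8 + (-72)·(-122) + 96·(-144) − 72| / √(82944 + 5184 + 9216) = |-2808| / 312 = 9.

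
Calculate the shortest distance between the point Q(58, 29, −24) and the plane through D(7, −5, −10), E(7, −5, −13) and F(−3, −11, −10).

DE = (0, 0, −3) and DF = (−10, −6, 0), so a normal is n = DE × DF = (−18, 30, 0).
Then n·(58, 29, −24) − (−276) = 102.
|n| = √(324 + 900 + 0) = 6√34, so the distance is |102|/(6√34) = √34/2.

√34/2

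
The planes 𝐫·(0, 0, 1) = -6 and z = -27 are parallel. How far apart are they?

Both planes have normal n = (0, 0, 1), |n| = 1. Any point on the first plane is at distance |(-27) − (-6)|/|n| = 21/1 = 21 from the second.

21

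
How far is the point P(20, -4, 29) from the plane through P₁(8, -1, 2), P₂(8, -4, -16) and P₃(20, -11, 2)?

P₁P₂ = (0, -3, -18) and P₁P₃ = (12, -10, 0), so a normal is n = P₁P₂ × P₁P₃ = (-180, -216, 36).
d = |(-180)·20 + (-216)·(-4) + 36·29 − (-1152)| / √(32400 + 46656 + 1296) = |-540| / (36√62) = 15/√62.

15/√62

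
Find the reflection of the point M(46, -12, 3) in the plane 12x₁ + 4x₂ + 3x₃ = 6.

n = (12, 4, 3), |n|² = 169, n·M − 6 = 507, so t = 507/169 = 3.
Foot F = M − 3·n = (10, -24, -6); the reflection is 2F − M = (-26, -36, -15).

(-26, -36, -15)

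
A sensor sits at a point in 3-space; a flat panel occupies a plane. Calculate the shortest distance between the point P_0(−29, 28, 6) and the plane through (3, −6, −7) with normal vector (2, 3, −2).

12/√17

The plane has equation n·(r − (3, −6, −7)) = 0, i.e. n·r = 2.
d = |2·(-29) + 3·28 + (-2)·6 − 2| / √(4 + 9 + 4) = |12| / √17 = 12√17/17.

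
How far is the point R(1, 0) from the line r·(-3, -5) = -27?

The normal to the line is n = (-3, -5) with |n| = √34.
|n·R − (-27)| = |-3 − (-27)| = 24, so the distance is 24/√34 = 12√34/17.

24/√34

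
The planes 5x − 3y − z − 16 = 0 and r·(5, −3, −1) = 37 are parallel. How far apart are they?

Both planes have normal n = (5, −3, −1), |n| = √35. Any point on the first plane is at distance |37 − 16|/|n| = 21/√35 = 3√35/5 from the second.

3√35/5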